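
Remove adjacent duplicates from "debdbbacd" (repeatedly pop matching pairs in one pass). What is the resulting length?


Input: debdbbacd
Stack-based adjacent duplicate removal:
  Read 'd': push. Stack: d
  Read 'e': push. Stack: de
  Read 'b': push. Stack: deb
  Read 'd': push. Stack: debd
  Read 'b': push. Stack: debdb
  Read 'b': matches stack top 'b' => pop. Stack: debd
  Read 'a': push. Stack: debda
  Read 'c': push. Stack: debdac
  Read 'd': push. Stack: debdacd
Final stack: "debdacd" (length 7)

7


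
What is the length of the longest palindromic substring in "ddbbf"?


Input: "ddbbf"
Checking substrings for palindromes:
  [0:2] "dd" (len 2) => palindrome
  [2:4] "bb" (len 2) => palindrome
Longest palindromic substring: "dd" with length 2

2


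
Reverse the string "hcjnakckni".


Input: hcjnakckni
Reading characters right to left:
  Position 9: 'i'
  Position 8: 'n'
  Position 7: 'k'
  Position 6: 'c'
  Position 5: 'k'
  Position 4: 'a'
  Position 3: 'n'
  Position 2: 'j'
  Position 1: 'c'
  Position 0: 'h'
Reversed: inkckanjch

inkckanjch


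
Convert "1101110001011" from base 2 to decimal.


Input: "1101110001011" in base 2
Positional expansion:
  Digit '1' (value 1) x 2^12 = 4096
  Digit '1' (value 1) x 2^11 = 2048
  Digit '0' (value 0) x 2^10 = 0
  Digit '1' (value 1) x 2^9 = 512
  Digit '1' (value 1) x 2^8 = 256
  Digit '1' (value 1) x 2^7 = 128
  Digit '0' (value 0) x 2^6 = 0
  Digit '0' (value 0) x 2^5 = 0
  Digit '0' (value 0) x 2^4 = 0
  Digit '1' (value 1) x 2^3 = 8
  Digit '0' (value 0) x 2^2 = 0
  Digit '1' (value 1) x 2^1 = 2
  Digit '1' (value 1) x 2^0 = 1
Sum = 7051

7051


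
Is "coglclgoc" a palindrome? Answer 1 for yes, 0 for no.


Input: coglclgoc
Reversed: coglclgoc
  Compare pos 0 ('c') with pos 8 ('c'): match
  Compare pos 1 ('o') with pos 7 ('o'): match
  Compare pos 2 ('g') with pos 6 ('g'): match
  Compare pos 3 ('l') with pos 5 ('l'): match
Result: palindrome

1


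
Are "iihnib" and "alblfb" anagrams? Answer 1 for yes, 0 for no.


Strings: "iihnib", "alblfb"
Sorted first:  bhiiin
Sorted second: abbfll
Differ at position 0: 'b' vs 'a' => not anagrams

0


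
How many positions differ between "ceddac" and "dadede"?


Comparing "ceddac" and "dadede" position by position:
  Position 0: 'c' vs 'd' => DIFFER
  Position 1: 'e' vs 'a' => DIFFER
  Position 2: 'd' vs 'd' => same
  Position 3: 'd' vs 'e' => DIFFER
  Position 4: 'a' vs 'd' => DIFFER
  Position 5: 'c' vs 'e' => DIFFER
Positions that differ: 5

5


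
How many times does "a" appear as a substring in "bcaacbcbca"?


Searching for "a" in "bcaacbcbca"
Scanning each position:
  Position 0: "b" => no
  Position 1: "c" => no
  Position 2: "a" => MATCH
  Position 3: "a" => MATCH
  Position 4: "c" => no
  Position 5: "b" => no
  Position 6: "c" => no
  Position 7: "b" => no
  Position 8: "c" => no
  Position 9: "a" => MATCH
Total occurrences: 3

3


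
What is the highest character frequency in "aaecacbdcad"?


Input: aaecacbdcad
Character counts:
  'a': 4
  'b': 1
  'c': 3
  'd': 2
  'e': 1
Maximum frequency: 4

4


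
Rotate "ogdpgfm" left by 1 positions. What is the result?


Input: "ogdpgfm", rotate left by 1
First 1 characters: "o"
Remaining characters: "gdpgfm"
Concatenate remaining + first: "gdpgfm" + "o" = "gdpgfmo"

gdpgfmo


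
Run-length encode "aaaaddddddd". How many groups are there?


Input: aaaaddddddd
Scanning for consecutive runs:
  Group 1: 'a' x 4 (positions 0-3)
  Group 2: 'd' x 7 (positions 4-10)
Total groups: 2

2


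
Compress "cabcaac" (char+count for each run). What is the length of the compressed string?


Input: cabcaac
Runs:
  'c' x 1 => "c1"
  'a' x 1 => "a1"
  'b' x 1 => "b1"
  'c' x 1 => "c1"
  'a' x 2 => "a2"
  'c' x 1 => "c1"
Compressed: "c1a1b1c1a2c1"
Compressed length: 12

12


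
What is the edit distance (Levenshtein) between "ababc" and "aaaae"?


Computing edit distance: "ababc" -> "aaaae"
DP table:
           a    a    a    a    e
      0    1    2    3    4    5
  a   1    0    1    2    3    4
  b   2    1    1    2    3    4
  a   3    2    1    1    2    3
  b   4    3    2    2    2    3
  c   5    4    3    3    3    3
Edit distance = dp[5][5] = 3

3


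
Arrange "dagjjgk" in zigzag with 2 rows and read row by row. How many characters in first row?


Zigzag "dagjjgk" into 2 rows:
Placing characters:
  'd' => row 0
  'a' => row 1
  'g' => row 0
  'j' => row 1
  'j' => row 0
  'g' => row 1
  'k' => row 0
Rows:
  Row 0: "dgjk"
  Row 1: "ajg"
First row length: 4

4


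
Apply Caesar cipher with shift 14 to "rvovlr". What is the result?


Caesar cipher: shift "rvovlr" by 14
  'r' (pos 17) + 14 = pos 5 = 'f'
  'v' (pos 21) + 14 = pos 9 = 'j'
  'o' (pos 14) + 14 = pos 2 = 'c'
  'v' (pos 21) + 14 = pos 9 = 'j'
  'l' (pos 11) + 14 = pos 25 = 'z'
  'r' (pos 17) + 14 = pos 5 = 'f'
Result: fjcjzf

fjcjzf


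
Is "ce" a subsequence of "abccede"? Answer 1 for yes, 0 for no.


Check if "ce" is a subsequence of "abccede"
Greedy scan:
  Position 0 ('a'): no match needed
  Position 1 ('b'): no match needed
  Position 2 ('c'): matches sub[0] = 'c'
  Position 3 ('c'): no match needed
  Position 4 ('e'): matches sub[1] = 'e'
  Position 5 ('d'): no match needed
  Position 6 ('e'): no match needed
All 2 characters matched => is a subsequence

1


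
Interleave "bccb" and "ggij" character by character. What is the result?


Interleaving "bccb" and "ggij":
  Position 0: 'b' from first, 'g' from second => "bg"
  Position 1: 'c' from first, 'g' from second => "cg"
  Position 2: 'c' from first, 'i' from second => "ci"
  Position 3: 'b' from first, 'j' from second => "bj"
Result: bgcgcibj

bgcgcibj


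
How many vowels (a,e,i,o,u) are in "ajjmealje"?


Input: ajjmealje
Checking each character:
  'a' at position 0: vowel (running total: 1)
  'j' at position 1: consonant
  'j' at position 2: consonant
  'm' at position 3: consonant
  'e' at position 4: vowel (running total: 2)
  'a' at position 5: vowel (running total: 3)
  'l' at position 6: consonant
  'j' at position 7: consonant
  'e' at position 8: vowel (running total: 4)
Total vowels: 4

4


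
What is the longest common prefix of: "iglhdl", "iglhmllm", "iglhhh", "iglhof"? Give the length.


Words: iglhdl, iglhmllm, iglhhh, iglhof
  Position 0: all 'i' => match
  Position 1: all 'g' => match
  Position 2: all 'l' => match
  Position 3: all 'h' => match
  Position 4: ('d', 'm', 'h', 'o') => mismatch, stop
LCP = "iglh" (length 4)

4


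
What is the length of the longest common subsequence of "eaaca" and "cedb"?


LCS of "eaaca" and "cedb"
DP table:
           c    e    d    b
      0    0    0    0    0
  e   0    0    1    1    1
  a   0    0    1    1    1
  a   0    0    1    1    1
  c   0    1    1    1    1
  a   0    1    1    1    1
LCS length = dp[5][4] = 1

1


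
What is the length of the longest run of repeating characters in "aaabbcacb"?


Input: "aaabbcacb"
Scanning for longest run:
  Position 1 ('a'): continues run of 'a', length=2
  Position 2 ('a'): continues run of 'a', length=3
  Position 3 ('b'): new char, reset run to 1
  Position 4 ('b'): continues run of 'b', length=2
  Position 5 ('c'): new char, reset run to 1
  Position 6 ('a'): new char, reset run to 1
  Position 7 ('c'): new char, reset run to 1
  Position 8 ('b'): new char, reset run to 1
Longest run: 'a' with length 3

3


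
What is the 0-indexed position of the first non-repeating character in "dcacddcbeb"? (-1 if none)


Input: dcacddcbeb
Character frequencies:
  'a': 1
  'b': 2
  'c': 3
  'd': 3
  'e': 1
Scanning left to right for freq == 1:
  Position 0 ('d'): freq=3, skip
  Position 1 ('c'): freq=3, skip
  Position 2 ('a'): unique! => answer = 2

2


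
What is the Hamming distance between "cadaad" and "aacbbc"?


Comparing "cadaad" and "aacbbc" position by position:
  Position 0: 'c' vs 'a' => differ
  Position 1: 'a' vs 'a' => same
  Position 2: 'd' vs 'c' => differ
  Position 3: 'a' vs 'b' => differ
  Position 4: 'a' vs 'b' => differ
  Position 5: 'd' vs 'c' => differ
Total differences (Hamming distance): 5

5


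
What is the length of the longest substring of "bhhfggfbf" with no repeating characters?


Input: "bhhfggfbf"
Sliding window (track last position of each char):
  Position 0 ('b'): window [0,0] length 1 -- new best
  Position 1 ('h'): window [0,1] length 2 -- new best
  Position 2 ('h'): repeat (last at 1), move window start to 2
  Position 2 ('h'): window [2,2] length 1
  Position 3 ('f'): window [2,3] length 2
  Position 4 ('g'): window [2,4] length 3 -- new best
  Position 5 ('g'): repeat (last at 4), move window start to 5
  Position 5 ('g'): window [5,5] length 1
  Position 6 ('f'): window [5,6] length 2
  Position 7 ('b'): window [5,7] length 3
  Position 8 ('f'): repeat (last at 6), move window start to 7
  Position 8 ('f'): window [7,8] length 2
Longest substring with no repeats: "hfg" with length 3

3


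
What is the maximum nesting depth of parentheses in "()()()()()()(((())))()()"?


Input: "()()()()()()(((())))()()"
Tracking depth:
  Position 0 '(': depth becomes 1
  Position 1 ')': depth becomes 0
  Position 2 '(': depth becomes 1
  Position 3 ')': depth becomes 0
  Position 4 '(': depth becomes 1
  Position 5 ')': depth becomes 0
  Position 6 '(': depth becomes 1
  Position 7 ')': depth becomes 0
  Position 8 '(': depth becomes 1
  Position 9 ')': depth becomes 0
  Position 10 '(': depth becomes 1
  Position 11 ')': depth becomes 0
  Position 12 '(': depth becomes 1
  Position 13 '(': depth becomes 2
  Position 14 '(': depth becomes 3
  Position 15 '(': depth becomes 4
  Position 16 ')': depth becomes 3
  Position 17 ')': depth becomes 2
  Position 18 ')': depth becomes 1
  Position 19 ')': depth becomes 0
  Position 20 '(': depth becomes 1
  Position 21 ')': depth becomes 0
  Position 22 '(': depth becomes 1
  Position 23 ')': depth becomes 0
Maximum depth reached: 4

4


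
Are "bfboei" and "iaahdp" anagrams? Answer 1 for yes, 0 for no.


Strings: "bfboei", "iaahdp"
Sorted first:  bbefio
Sorted second: aadhip
Differ at position 0: 'b' vs 'a' => not anagrams

0


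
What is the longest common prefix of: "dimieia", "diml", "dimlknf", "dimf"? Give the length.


Words: dimieia, diml, dimlknf, dimf
  Position 0: all 'd' => match
  Position 1: all 'i' => match
  Position 2: all 'm' => match
  Position 3: ('i', 'l', 'l', 'f') => mismatch, stop
LCP = "dim" (length 3)

3


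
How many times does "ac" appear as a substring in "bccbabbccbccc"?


Searching for "ac" in "bccbabbccbccc"
Scanning each position:
  Position 0: "bc" => no
  Position 1: "cc" => no
  Position 2: "cb" => no
  Position 3: "ba" => no
  Position 4: "ab" => no
  Position 5: "bb" => no
  Position 6: "bc" => no
  Position 7: "cc" => no
  Position 8: "cb" => no
  Position 9: "bc" => no
  Position 10: "cc" => no
  Position 11: "cc" => no
Total occurrences: 0

0


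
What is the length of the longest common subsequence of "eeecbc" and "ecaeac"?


LCS of "eeecbc" and "ecaeac"
DP table:
           e    c    a    e    a    c
      0    0    0    0    0    0    0
  e   0    1    1    1    1    1    1
  e   0    1    1    1    2    2    2
  e   0    1    1    1    2    2    2
  c   0    1    2    2    2    2    3
  b   0    1    2    2    2    2    3
  c   0    1    2    2    2    2    3
LCS length = dp[6][6] = 3

3


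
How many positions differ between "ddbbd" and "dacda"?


Comparing "ddbbd" and "dacda" position by position:
  Position 0: 'd' vs 'd' => same
  Position 1: 'd' vs 'a' => DIFFER
  Position 2: 'b' vs 'c' => DIFFER
  Position 3: 'b' vs 'd' => DIFFER
  Position 4: 'd' vs 'a' => DIFFER
Positions that differ: 4

4


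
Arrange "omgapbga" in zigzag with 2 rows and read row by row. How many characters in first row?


Zigzag "omgapbga" into 2 rows:
Placing characters:
  'o' => row 0
  'm' => row 1
  'g' => row 0
  'a' => row 1
  'p' => row 0
  'b' => row 1
  'g' => row 0
  'a' => row 1
Rows:
  Row 0: "ogpg"
  Row 1: "maba"
First row length: 4

4


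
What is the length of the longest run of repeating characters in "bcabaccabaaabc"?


Input: "bcabaccabaaabc"
Scanning for longest run:
  Position 1 ('c'): new char, reset run to 1
  Position 2 ('a'): new char, reset run to 1
  Position 3 ('b'): new char, reset run to 1
  Position 4 ('a'): new char, reset run to 1
  Position 5 ('c'): new char, reset run to 1
  Position 6 ('c'): continues run of 'c', length=2
  Position 7 ('a'): new char, reset run to 1
  Position 8 ('b'): new char, reset run to 1
  Position 9 ('a'): new char, reset run to 1
  Position 10 ('a'): continues run of 'a', length=2
  Position 11 ('a'): continues run of 'a', length=3
  Position 12 ('b'): new char, reset run to 1
  Position 13 ('c'): new char, reset run to 1
Longest run: 'a' with length 3

3


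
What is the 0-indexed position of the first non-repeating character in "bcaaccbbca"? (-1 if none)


Input: bcaaccbbca
Character frequencies:
  'a': 3
  'b': 3
  'c': 4
Scanning left to right for freq == 1:
  Position 0 ('b'): freq=3, skip
  Position 1 ('c'): freq=4, skip
  Position 2 ('a'): freq=3, skip
  Position 3 ('a'): freq=3, skip
  Position 4 ('c'): freq=4, skip
  Position 5 ('c'): freq=4, skip
  Position 6 ('b'): freq=3, skip
  Position 7 ('b'): freq=3, skip
  Position 8 ('c'): freq=4, skip
  Position 9 ('a'): freq=3, skip
  No unique character found => answer = -1

-1


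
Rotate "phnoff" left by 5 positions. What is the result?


Input: "phnoff", rotate left by 5
First 5 characters: "phnof"
Remaining characters: "f"
Concatenate remaining + first: "f" + "phnof" = "fphnof"

fphnof


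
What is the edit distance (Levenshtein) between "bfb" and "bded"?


Computing edit distance: "bfb" -> "bded"
DP table:
           b    d    e    d
      0    1    2    3    4
  b   1    0    1    2    3
  f   2    1    1    2    3
  b   3    2    2    2    3
Edit distance = dp[3][4] = 3

3


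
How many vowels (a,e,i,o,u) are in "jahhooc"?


Input: jahhooc
Checking each character:
  'j' at position 0: consonant
  'a' at position 1: vowel (running total: 1)
  'h' at position 2: consonant
  'h' at position 3: consonant
  'o' at position 4: vowel (running total: 2)
  'o' at position 5: vowel (running total: 3)
  'c' at position 6: consonant
Total vowels: 3

3


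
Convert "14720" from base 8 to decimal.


Input: "14720" in base 8
Positional expansion:
  Digit '1' (value 1) x 8^4 = 4096
  Digit '4' (value 4) x 8^3 = 2048
  Digit '7' (value 7) x 8^2 = 448
  Digit '2' (value 2) x 8^1 = 16
  Digit '0' (value 0) x 8^0 = 0
Sum = 6608

6608


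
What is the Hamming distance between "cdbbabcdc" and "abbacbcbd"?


Comparing "cdbbabcdc" and "abbacbcbd" position by position:
  Position 0: 'c' vs 'a' => differ
  Position 1: 'd' vs 'b' => differ
  Position 2: 'b' vs 'b' => same
  Position 3: 'b' vs 'a' => differ
  Position 4: 'a' vs 'c' => differ
  Position 5: 'b' vs 'b' => same
  Position 6: 'c' vs 'c' => same
  Position 7: 'd' vs 'b' => differ
  Position 8: 'c' vs 'd' => differ
Total differences (Hamming distance): 6

6


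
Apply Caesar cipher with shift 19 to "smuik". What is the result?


Caesar cipher: shift "smuik" by 19
  's' (pos 18) + 19 = pos 11 = 'l'
  'm' (pos 12) + 19 = pos 5 = 'f'
  'u' (pos 20) + 19 = pos 13 = 'n'
  'i' (pos 8) + 19 = pos 1 = 'b'
  'k' (pos 10) + 19 = pos 3 = 'd'
Result: lfnbd

lfnbd


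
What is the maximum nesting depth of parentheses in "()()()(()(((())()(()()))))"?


Input: "()()()(()(((())()(()()))))"
Tracking depth:
  Position 0 '(': depth becomes 1
  Position 1 ')': depth becomes 0
  Position 2 '(': depth becomes 1
  Position 3 ')': depth becomes 0
  Position 4 '(': depth becomes 1
  Position 5 ')': depth becomes 0
  Position 6 '(': depth becomes 1
  Position 7 '(': depth becomes 2
  Position 8 ')': depth becomes 1
  Position 9 '(': depth becomes 2
  Position 10 '(': depth becomes 3
  Position 11 '(': depth becomes 4
  Position 12 '(': depth becomes 5
  Position 13 ')': depth becomes 4
  Position 14 ')': depth becomes 3
  Position 15 '(': depth becomes 4
  Position 16 ')': depth becomes 3
  Position 17 '(': depth becomes 4
  Position 18 '(': depth becomes 5
  Position 19 ')': depth becomes 4
  Position 20 '(': depth becomes 5
  Position 21 ')': depth becomes 4
  Position 22 ')': depth becomes 3
  Position 23 ')': depth becomes 2
  Position 24 ')': depth becomes 1
  Position 25 ')': depth becomes 0
Maximum depth reached: 5

5


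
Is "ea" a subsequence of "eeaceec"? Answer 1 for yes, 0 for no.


Check if "ea" is a subsequence of "eeaceec"
Greedy scan:
  Position 0 ('e'): matches sub[0] = 'e'
  Position 1 ('e'): no match needed
  Position 2 ('a'): matches sub[1] = 'a'
  Position 3 ('c'): no match needed
  Position 4 ('e'): no match needed
  Position 5 ('e'): no match needed
  Position 6 ('c'): no match needed
All 2 characters matched => is a subsequence

1


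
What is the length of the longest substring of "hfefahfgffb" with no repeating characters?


Input: "hfefahfgffb"
Sliding window (track last position of each char):
  Position 0 ('h'): window [0,0] length 1 -- new best
  Position 1 ('f'): window [0,1] length 2 -- new best
  Position 2 ('e'): window [0,2] length 3 -- new best
  Position 3 ('f'): repeat (last at 1), move window start to 2
  Position 3 ('f'): window [2,3] length 2
  Position 4 ('a'): window [2,4] length 3
  Position 5 ('h'): window [2,5] length 4 -- new best
  Position 6 ('f'): repeat (last at 3), move window start to 4
  Position 6 ('f'): window [4,6] length 3
  Position 7 ('g'): window [4,7] length 4
  Position 8 ('f'): repeat (last at 6), move window start to 7
  Position 8 ('f'): window [7,8] length 2
  Position 9 ('f'): repeat (last at 8), move window start to 9
  Position 9 ('f'): window [9,9] length 1
  Position 10 ('b'): window [9,10] length 2
Longest substring with no repeats: "efah" with length 4

4


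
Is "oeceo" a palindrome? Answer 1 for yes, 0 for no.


Input: oeceo
Reversed: oeceo
  Compare pos 0 ('o') with pos 4 ('o'): match
  Compare pos 1 ('e') with pos 3 ('e'): match
Result: palindrome

1


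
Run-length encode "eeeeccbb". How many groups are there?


Input: eeeeccbb
Scanning for consecutive runs:
  Group 1: 'e' x 4 (positions 0-3)
  Group 2: 'c' x 2 (positions 4-5)
  Group 3: 'b' x 2 (positions 6-7)
Total groups: 3

3


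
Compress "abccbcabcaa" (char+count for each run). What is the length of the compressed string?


Input: abccbcabcaa
Runs:
  'a' x 1 => "a1"
  'b' x 1 => "b1"
  'c' x 2 => "c2"
  'b' x 1 => "b1"
  'c' x 1 => "c1"
  'a' x 1 => "a1"
  'b' x 1 => "b1"
  'c' x 1 => "c1"
  'a' x 2 => "a2"
Compressed: "a1b1c2b1c1a1b1c1a2"
Compressed length: 18

18


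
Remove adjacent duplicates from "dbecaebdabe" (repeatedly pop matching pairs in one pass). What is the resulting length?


Input: dbecaebdabe
Stack-based adjacent duplicate removal:
  Read 'd': push. Stack: d
  Read 'b': push. Stack: db
  Read 'e': push. Stack: dbe
  Read 'c': push. Stack: dbec
  Read 'a': push. Stack: dbeca
  Read 'e': push. Stack: dbecae
  Read 'b': push. Stack: dbecaeb
  Read 'd': push. Stack: dbecaebd
  Read 'a': push. Stack: dbecaebda
  Read 'b': push. Stack: dbecaebdab
  Read 'e': push. Stack: dbecaebdabe
Final stack: "dbecaebdabe" (length 11)

11


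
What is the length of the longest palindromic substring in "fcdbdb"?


Input: "fcdbdb"
Checking substrings for palindromes:
  [2:5] "dbd" (len 3) => palindrome
  [3:6] "bdb" (len 3) => palindrome
Longest palindromic substring: "dbd" with length 3

3


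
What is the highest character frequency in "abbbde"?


Input: abbbde
Character counts:
  'a': 1
  'b': 3
  'd': 1
  'e': 1
Maximum frequency: 3

3


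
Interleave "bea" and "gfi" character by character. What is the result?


Interleaving "bea" and "gfi":
  Position 0: 'b' from first, 'g' from second => "bg"
  Position 1: 'e' from first, 'f' from second => "ef"
  Position 2: 'a' from first, 'i' from second => "ai"
Result: bgefai

bgefai


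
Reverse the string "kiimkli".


Input: kiimkli
Reading characters right to left:
  Position 6: 'i'
  Position 5: 'l'
  Position 4: 'k'
  Position 3: 'm'
  Position 2: 'i'
  Position 1: 'i'
  Position 0: 'k'
Reversed: ilkmiik

ilkmiik


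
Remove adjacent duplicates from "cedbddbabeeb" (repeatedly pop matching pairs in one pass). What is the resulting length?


Input: cedbddbabeeb
Stack-based adjacent duplicate removal:
  Read 'c': push. Stack: c
  Read 'e': push. Stack: ce
  Read 'd': push. Stack: ced
  Read 'b': push. Stack: cedb
  Read 'd': push. Stack: cedbd
  Read 'd': matches stack top 'd' => pop. Stack: cedb
  Read 'b': matches stack top 'b' => pop. Stack: ced
  Read 'a': push. Stack: ceda
  Read 'b': push. Stack: cedab
  Read 'e': push. Stack: cedabe
  Read 'e': matches stack top 'e' => pop. Stack: cedab
  Read 'b': matches stack top 'b' => pop. Stack: ceda
Final stack: "ceda" (length 4)

4


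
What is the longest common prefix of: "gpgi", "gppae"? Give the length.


Words: gpgi, gppae
  Position 0: all 'g' => match
  Position 1: all 'p' => match
  Position 2: ('g', 'p') => mismatch, stop
LCP = "gp" (length 2)

2


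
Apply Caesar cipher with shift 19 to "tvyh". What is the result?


Caesar cipher: shift "tvyh" by 19
  't' (pos 19) + 19 = pos 12 = 'm'
  'v' (pos 21) + 19 = pos 14 = 'o'
  'y' (pos 24) + 19 = pos 17 = 'r'
  'h' (pos 7) + 19 = pos 0 = 'a'
Result: mora

mora


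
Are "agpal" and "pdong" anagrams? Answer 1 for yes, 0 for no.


Strings: "agpal", "pdong"
Sorted first:  aaglp
Sorted second: dgnop
Differ at position 0: 'a' vs 'd' => not anagrams

0


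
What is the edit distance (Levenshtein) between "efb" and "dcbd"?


Computing edit distance: "efb" -> "dcbd"
DP table:
           d    c    b    d
      0    1    2    3    4
  e   1    1    2    3    4
  f   2    2    2    3    4
  b   3    3    3    2    3
Edit distance = dp[3][4] = 3

3


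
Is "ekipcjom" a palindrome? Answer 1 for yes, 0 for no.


Input: ekipcjom
Reversed: mojcpike
  Compare pos 0 ('e') with pos 7 ('m'): MISMATCH
  Compare pos 1 ('k') with pos 6 ('o'): MISMATCH
  Compare pos 2 ('i') with pos 5 ('j'): MISMATCH
  Compare pos 3 ('p') with pos 4 ('c'): MISMATCH
Result: not a palindrome

0


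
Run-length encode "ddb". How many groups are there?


Input: ddb
Scanning for consecutive runs:
  Group 1: 'd' x 2 (positions 0-1)
  Group 2: 'b' x 1 (positions 2-2)
Total groups: 2

2


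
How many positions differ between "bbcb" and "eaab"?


Comparing "bbcb" and "eaab" position by position:
  Position 0: 'b' vs 'e' => DIFFER
  Position 1: 'b' vs 'a' => DIFFER
  Position 2: 'c' vs 'a' => DIFFER
  Position 3: 'b' vs 'b' => same
Positions that differ: 3

3


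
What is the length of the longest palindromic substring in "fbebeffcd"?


Input: "fbebeffcd"
Checking substrings for palindromes:
  [1:4] "beb" (len 3) => palindrome
  [2:5] "ebe" (len 3) => palindrome
  [5:7] "ff" (len 2) => palindrome
Longest palindromic substring: "beb" with length 3

3


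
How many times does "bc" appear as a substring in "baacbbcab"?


Searching for "bc" in "baacbbcab"
Scanning each position:
  Position 0: "ba" => no
  Position 1: "aa" => no
  Position 2: "ac" => no
  Position 3: "cb" => no
  Position 4: "bb" => no
  Position 5: "bc" => MATCH
  Position 6: "ca" => no
  Position 7: "ab" => no
Total occurrences: 1

1


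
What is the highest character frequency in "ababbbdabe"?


Input: ababbbdabe
Character counts:
  'a': 3
  'b': 5
  'd': 1
  'e': 1
Maximum frequency: 5

5


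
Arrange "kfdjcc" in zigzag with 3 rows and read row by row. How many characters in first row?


Zigzag "kfdjcc" into 3 rows:
Placing characters:
  'k' => row 0
  'f' => row 1
  'd' => row 2
  'j' => row 1
  'c' => row 0
  'c' => row 1
Rows:
  Row 0: "kc"
  Row 1: "fjc"
  Row 2: "d"
First row length: 2

2


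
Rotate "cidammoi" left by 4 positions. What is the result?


Input: "cidammoi", rotate left by 4
First 4 characters: "cida"
Remaining characters: "mmoi"
Concatenate remaining + first: "mmoi" + "cida" = "mmoicida"

mmoicida


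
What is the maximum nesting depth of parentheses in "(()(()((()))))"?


Input: "(()(()((()))))"
Tracking depth:
  Position 0 '(': depth becomes 1
  Position 1 '(': depth becomes 2
  Position 2 ')': depth becomes 1
  Position 3 '(': depth becomes 2
  Position 4 '(': depth becomes 3
  Position 5 ')': depth becomes 2
  Position 6 '(': depth becomes 3
  Position 7 '(': depth becomes 4
  Position 8 '(': depth becomes 5
  Position 9 ')': depth becomes 4
  Position 10 ')': depth becomes 3
  Position 11 ')': depth becomes 2
  Position 12 ')': depth becomes 1
  Position 13 ')': depth becomes 0
Maximum depth reached: 5

5


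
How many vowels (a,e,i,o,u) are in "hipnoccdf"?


Input: hipnoccdf
Checking each character:
  'h' at position 0: consonant
  'i' at position 1: vowel (running total: 1)
  'p' at position 2: consonant
  'n' at position 3: consonant
  'o' at position 4: vowel (running total: 2)
  'c' at position 5: consonant
  'c' at position 6: consonant
  'd' at position 7: consonant
  'f' at position 8: consonant
Total vowels: 2

2


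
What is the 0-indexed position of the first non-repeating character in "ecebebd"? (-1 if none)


Input: ecebebd
Character frequencies:
  'b': 2
  'c': 1
  'd': 1
  'e': 3
Scanning left to right for freq == 1:
  Position 0 ('e'): freq=3, skip
  Position 1 ('c'): unique! => answer = 1

1


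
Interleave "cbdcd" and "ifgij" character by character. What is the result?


Interleaving "cbdcd" and "ifgij":
  Position 0: 'c' from first, 'i' from second => "ci"
  Position 1: 'b' from first, 'f' from second => "bf"
  Position 2: 'd' from first, 'g' from second => "dg"
  Position 3: 'c' from first, 'i' from second => "ci"
  Position 4: 'd' from first, 'j' from second => "dj"
Result: cibfdgcidj

cibfdgcidj


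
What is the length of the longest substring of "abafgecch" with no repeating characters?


Input: "abafgecch"
Sliding window (track last position of each char):
  Position 0 ('a'): window [0,0] length 1 -- new best
  Position 1 ('b'): window [0,1] length 2 -- new best
  Position 2 ('a'): repeat (last at 0), move window start to 1
  Position 2 ('a'): window [1,2] length 2
  Position 3 ('f'): window [1,3] length 3 -- new best
  Position 4 ('g'): window [1,4] length 4 -- new best
  Position 5 ('e'): window [1,5] length 5 -- new best
  Position 6 ('c'): window [1,6] length 6 -- new best
  Position 7 ('c'): repeat (last at 6), move window start to 7
  Position 7 ('c'): window [7,7] length 1
  Position 8 ('h'): window [7,8] length 2
Longest substring with no repeats: "bafgec" with length 6

6


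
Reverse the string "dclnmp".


Input: dclnmp
Reading characters right to left:
  Position 5: 'p'
  Position 4: 'm'
  Position 3: 'n'
  Position 2: 'l'
  Position 1: 'c'
  Position 0: 'd'
Reversed: pmnlcd

pmnlcd


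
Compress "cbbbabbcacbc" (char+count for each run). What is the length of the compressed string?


Input: cbbbabbcacbc
Runs:
  'c' x 1 => "c1"
  'b' x 3 => "b3"
  'a' x 1 => "a1"
  'b' x 2 => "b2"
  'c' x 1 => "c1"
  'a' x 1 => "a1"
  'c' x 1 => "c1"
  'b' x 1 => "b1"
  'c' x 1 => "c1"
Compressed: "c1b3a1b2c1a1c1b1c1"
Compressed length: 18

18


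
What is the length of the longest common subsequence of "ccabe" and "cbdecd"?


LCS of "ccabe" and "cbdecd"
DP table:
           c    b    d    e    c    d
      0    0    0    0    0    0    0
  c   0    1    1    1    1    1    1
  c   0    1    1    1    1    2    2
  a   0    1    1    1    1    2    2
  b   0    1    2    2    2    2    2
  e   0    1    2    2    3    3    3
LCS length = dp[5][6] = 3

3


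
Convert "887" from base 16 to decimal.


Input: "887" in base 16
Positional expansion:
  Digit '8' (value 8) x 16^2 = 2048
  Digit '8' (value 8) x 16^1 = 128
  Digit '7' (value 7) x 16^0 = 7
Sum = 2183

2183


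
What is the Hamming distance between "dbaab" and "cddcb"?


Comparing "dbaab" and "cddcb" position by position:
  Position 0: 'd' vs 'c' => differ
  Position 1: 'b' vs 'd' => differ
  Position 2: 'a' vs 'd' => differ
  Position 3: 'a' vs 'c' => differ
  Position 4: 'b' vs 'b' => same
Total differences (Hamming distance): 4

4


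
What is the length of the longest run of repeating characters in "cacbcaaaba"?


Input: "cacbcaaaba"
Scanning for longest run:
  Position 1 ('a'): new char, reset run to 1
  Position 2 ('c'): new char, reset run to 1
  Position 3 ('b'): new char, reset run to 1
  Position 4 ('c'): new char, reset run to 1
  Position 5 ('a'): new char, reset run to 1
  Position 6 ('a'): continues run of 'a', length=2
  Position 7 ('a'): continues run of 'a', length=3
  Position 8 ('b'): new char, reset run to 1
  Position 9 ('a'): new char, reset run to 1
Longest run: 'a' with length 3

3


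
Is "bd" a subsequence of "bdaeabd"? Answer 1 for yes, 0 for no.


Check if "bd" is a subsequence of "bdaeabd"
Greedy scan:
  Position 0 ('b'): matches sub[0] = 'b'
  Position 1 ('d'): matches sub[1] = 'd'
  Position 2 ('a'): no match needed
  Position 3 ('e'): no match needed
  Position 4 ('a'): no match needed
  Position 5 ('b'): no match needed
  Position 6 ('d'): no match needed
All 2 characters matched => is a subsequence

1


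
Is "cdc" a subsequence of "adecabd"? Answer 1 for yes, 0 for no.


Check if "cdc" is a subsequence of "adecabd"
Greedy scan:
  Position 0 ('a'): no match needed
  Position 1 ('d'): no match needed
  Position 2 ('e'): no match needed
  Position 3 ('c'): matches sub[0] = 'c'
  Position 4 ('a'): no match needed
  Position 5 ('b'): no match needed
  Position 6 ('d'): matches sub[1] = 'd'
Only matched 2/3 characters => not a subsequence

0


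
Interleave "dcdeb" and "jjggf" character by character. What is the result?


Interleaving "dcdeb" and "jjggf":
  Position 0: 'd' from first, 'j' from second => "dj"
  Position 1: 'c' from first, 'j' from second => "cj"
  Position 2: 'd' from first, 'g' from second => "dg"
  Position 3: 'e' from first, 'g' from second => "eg"
  Position 4: 'b' from first, 'f' from second => "bf"
Result: djcjdgegbf

djcjdgegbf


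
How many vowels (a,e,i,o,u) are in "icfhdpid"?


Input: icfhdpid
Checking each character:
  'i' at position 0: vowel (running total: 1)
  'c' at position 1: consonant
  'f' at position 2: consonant
  'h' at position 3: consonant
  'd' at position 4: consonant
  'p' at position 5: consonant
  'i' at position 6: vowel (running total: 2)
  'd' at position 7: consonant
Total vowels: 2

2


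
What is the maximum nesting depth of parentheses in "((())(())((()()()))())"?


Input: "((())(())((()()()))())"
Tracking depth:
  Position 0 '(': depth becomes 1
  Position 1 '(': depth becomes 2
  Position 2 '(': depth becomes 3
  Position 3 ')': depth becomes 2
  Position 4 ')': depth becomes 1
  Position 5 '(': depth becomes 2
  Position 6 '(': depth becomes 3
  Position 7 ')': depth becomes 2
  Position 8 ')': depth becomes 1
  Position 9 '(': depth becomes 2
  Position 10 '(': depth becomes 3
  Position 11 '(': depth becomes 4
  Position 12 ')': depth becomes 3
  Position 13 '(': depth becomes 4
  Position 14 ')': depth becomes 3
  Position 15 '(': depth becomes 4
  Position 16 ')': depth becomes 3
  Position 17 ')': depth becomes 2
  Position 18 ')': depth becomes 1
  Position 19 '(': depth becomes 2
  Position 20 ')': depth becomes 1
  Position 21 ')': depth becomes 0
Maximum depth reached: 4

4


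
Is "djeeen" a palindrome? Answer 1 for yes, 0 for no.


Input: djeeen
Reversed: neeejd
  Compare pos 0 ('d') with pos 5 ('n'): MISMATCH
  Compare pos 1 ('j') with pos 4 ('e'): MISMATCH
  Compare pos 2 ('e') with pos 3 ('e'): match
Result: not a palindrome

0


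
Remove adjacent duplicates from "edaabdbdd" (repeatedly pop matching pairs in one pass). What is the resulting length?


Input: edaabdbdd
Stack-based adjacent duplicate removal:
  Read 'e': push. Stack: e
  Read 'd': push. Stack: ed
  Read 'a': push. Stack: eda
  Read 'a': matches stack top 'a' => pop. Stack: ed
  Read 'b': push. Stack: edb
  Read 'd': push. Stack: edbd
  Read 'b': push. Stack: edbdb
  Read 'd': push. Stack: edbdbd
  Read 'd': matches stack top 'd' => pop. Stack: edbdb
Final stack: "edbdb" (length 5)

5


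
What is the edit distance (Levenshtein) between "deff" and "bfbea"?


Computing edit distance: "deff" -> "bfbea"
DP table:
           b    f    b    e    a
      0    1    2    3    4    5
  d   1    1    2    3    4    5
  e   2    2    2    3    3    4
  f   3    3    2    3    4    4
  f   4    4    3    3    4    5
Edit distance = dp[4][5] = 5

5


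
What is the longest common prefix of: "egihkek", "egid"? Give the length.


Words: egihkek, egid
  Position 0: all 'e' => match
  Position 1: all 'g' => match
  Position 2: all 'i' => match
  Position 3: ('h', 'd') => mismatch, stop
LCP = "egi" (length 3)

3


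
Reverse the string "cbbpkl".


Input: cbbpkl
Reading characters right to left:
  Position 5: 'l'
  Position 4: 'k'
  Position 3: 'p'
  Position 2: 'b'
  Position 1: 'b'
  Position 0: 'c'
Reversed: lkpbbc

lkpbbc


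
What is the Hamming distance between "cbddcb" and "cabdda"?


Comparing "cbddcb" and "cabdda" position by position:
  Position 0: 'c' vs 'c' => same
  Position 1: 'b' vs 'a' => differ
  Position 2: 'd' vs 'b' => differ
  Position 3: 'd' vs 'd' => same
  Position 4: 'c' vs 'd' => differ
  Position 5: 'b' vs 'a' => differ
Total differences (Hamming distance): 4

4


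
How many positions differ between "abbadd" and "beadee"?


Comparing "abbadd" and "beadee" position by position:
  Position 0: 'a' vs 'b' => DIFFER
  Position 1: 'b' vs 'e' => DIFFER
  Position 2: 'b' vs 'a' => DIFFER
  Position 3: 'a' vs 'd' => DIFFER
  Position 4: 'd' vs 'e' => DIFFER
  Position 5: 'd' vs 'e' => DIFFER
Positions that differ: 6

6


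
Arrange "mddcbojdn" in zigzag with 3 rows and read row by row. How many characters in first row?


Zigzag "mddcbojdn" into 3 rows:
Placing characters:
  'm' => row 0
  'd' => row 1
  'd' => row 2
  'c' => row 1
  'b' => row 0
  'o' => row 1
  'j' => row 2
  'd' => row 1
  'n' => row 0
Rows:
  Row 0: "mbn"
  Row 1: "dcod"
  Row 2: "dj"
First row length: 3

3


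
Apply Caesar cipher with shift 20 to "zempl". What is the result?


Caesar cipher: shift "zempl" by 20
  'z' (pos 25) + 20 = pos 19 = 't'
  'e' (pos 4) + 20 = pos 24 = 'y'
  'm' (pos 12) + 20 = pos 6 = 'g'
  'p' (pos 15) + 20 = pos 9 = 'j'
  'l' (pos 11) + 20 = pos 5 = 'f'
Result: tygjf

tygjf


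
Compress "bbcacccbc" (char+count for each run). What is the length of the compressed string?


Input: bbcacccbc
Runs:
  'b' x 2 => "b2"
  'c' x 1 => "c1"
  'a' x 1 => "a1"
  'c' x 3 => "c3"
  'b' x 1 => "b1"
  'c' x 1 => "c1"
Compressed: "b2c1a1c3b1c1"
Compressed length: 12

12


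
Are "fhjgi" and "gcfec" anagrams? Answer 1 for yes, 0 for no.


Strings: "fhjgi", "gcfec"
Sorted first:  fghij
Sorted second: ccefg
Differ at position 0: 'f' vs 'c' => not anagrams

0


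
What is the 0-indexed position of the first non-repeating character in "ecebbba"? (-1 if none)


Input: ecebbba
Character frequencies:
  'a': 1
  'b': 3
  'c': 1
  'e': 2
Scanning left to right for freq == 1:
  Position 0 ('e'): freq=2, skip
  Position 1 ('c'): unique! => answer = 1

1


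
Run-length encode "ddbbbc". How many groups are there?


Input: ddbbbc
Scanning for consecutive runs:
  Group 1: 'd' x 2 (positions 0-1)
  Group 2: 'b' x 3 (positions 2-4)
  Group 3: 'c' x 1 (positions 5-5)
Total groups: 3

3


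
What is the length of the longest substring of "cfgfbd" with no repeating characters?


Input: "cfgfbd"
Sliding window (track last position of each char):
  Position 0 ('c'): window [0,0] length 1 -- new best
  Position 1 ('f'): window [0,1] length 2 -- new best
  Position 2 ('g'): window [0,2] length 3 -- new best
  Position 3 ('f'): repeat (last at 1), move window start to 2
  Position 3 ('f'): window [2,3] length 2
  Position 4 ('b'): window [2,4] length 3
  Position 5 ('d'): window [2,5] length 4 -- new best
Longest substring with no repeats: "gfbd" with length 4

4


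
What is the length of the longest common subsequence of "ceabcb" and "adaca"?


LCS of "ceabcb" and "adaca"
DP table:
           a    d    a    c    a
      0    0    0    0    0    0
  c   0    0    0    0    1    1
  e   0    0    0    0    1    1
  a   0    1    1    1    1    2
  b   0    1    1    1    1    2
  c   0    1    1    1    2    2
  b   0    1    1    1    2    2
LCS length = dp[6][5] = 2

2


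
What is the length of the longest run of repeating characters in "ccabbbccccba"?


Input: "ccabbbccccba"
Scanning for longest run:
  Position 1 ('c'): continues run of 'c', length=2
  Position 2 ('a'): new char, reset run to 1
  Position 3 ('b'): new char, reset run to 1
  Position 4 ('b'): continues run of 'b', length=2
  Position 5 ('b'): continues run of 'b', length=3
  Position 6 ('c'): new char, reset run to 1
  Position 7 ('c'): continues run of 'c', length=2
  Position 8 ('c'): continues run of 'c', length=3
  Position 9 ('c'): continues run of 'c', length=4
  Position 10 ('b'): new char, reset run to 1
  Position 11 ('a'): new char, reset run to 1
Longest run: 'c' with length 4

4


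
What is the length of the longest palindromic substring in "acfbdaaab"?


Input: "acfbdaaab"
Checking substrings for palindromes:
  [5:8] "aaa" (len 3) => palindrome
  [5:7] "aa" (len 2) => palindrome
  [6:8] "aa" (len 2) => palindrome
Longest palindromic substring: "aaa" with length 3

3


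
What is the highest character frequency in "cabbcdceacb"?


Input: cabbcdceacb
Character counts:
  'a': 2
  'b': 3
  'c': 4
  'd': 1
  'e': 1
Maximum frequency: 4

4


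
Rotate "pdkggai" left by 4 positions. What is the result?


Input: "pdkggai", rotate left by 4
First 4 characters: "pdkg"
Remaining characters: "gai"
Concatenate remaining + first: "gai" + "pdkg" = "gaipdkg"

gaipdkg


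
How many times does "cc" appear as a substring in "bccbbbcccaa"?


Searching for "cc" in "bccbbbcccaa"
Scanning each position:
  Position 0: "bc" => no
  Position 1: "cc" => MATCH
  Position 2: "cb" => no
  Position 3: "bb" => no
  Position 4: "bb" => no
  Position 5: "bc" => no
  Position 6: "cc" => MATCH
  Position 7: "cc" => MATCH
  Position 8: "ca" => no
  Position 9: "aa" => no
Total occurrences: 3

3


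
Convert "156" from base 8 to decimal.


Input: "156" in base 8
Positional expansion:
  Digit '1' (value 1) x 8^2 = 64
  Digit '5' (value 5) x 8^1 = 40
  Digit '6' (value 6) x 8^0 = 6
Sum = 110

110


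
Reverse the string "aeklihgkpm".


Input: aeklihgkpm
Reading characters right to left:
  Position 9: 'm'
  Position 8: 'p'
  Position 7: 'k'
  Position 6: 'g'
  Position 5: 'h'
  Position 4: 'i'
  Position 3: 'l'
  Position 2: 'k'
  Position 1: 'e'
  Position 0: 'a'
Reversed: mpkghilkea

mpkghilkea


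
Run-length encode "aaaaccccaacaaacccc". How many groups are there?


Input: aaaaccccaacaaacccc
Scanning for consecutive runs:
  Group 1: 'a' x 4 (positions 0-3)
  Group 2: 'c' x 4 (positions 4-7)
  Group 3: 'a' x 2 (positions 8-9)
  Group 4: 'c' x 1 (positions 10-10)
  Group 5: 'a' x 3 (positions 11-13)
  Group 6: 'c' x 4 (positions 14-17)
Total groups: 6

6


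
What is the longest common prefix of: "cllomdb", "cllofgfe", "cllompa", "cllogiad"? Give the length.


Words: cllomdb, cllofgfe, cllompa, cllogiad
  Position 0: all 'c' => match
  Position 1: all 'l' => match
  Position 2: all 'l' => match
  Position 3: all 'o' => match
  Position 4: ('m', 'f', 'm', 'g') => mismatch, stop
LCP = "cllo" (length 4)

4


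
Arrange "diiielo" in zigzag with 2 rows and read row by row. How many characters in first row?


Zigzag "diiielo" into 2 rows:
Placing characters:
  'd' => row 0
  'i' => row 1
  'i' => row 0
  'i' => row 1
  'e' => row 0
  'l' => row 1
  'o' => row 0
Rows:
  Row 0: "dieo"
  Row 1: "iil"
First row length: 4

4


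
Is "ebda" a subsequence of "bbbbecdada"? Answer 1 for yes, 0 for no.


Check if "ebda" is a subsequence of "bbbbecdada"
Greedy scan:
  Position 0 ('b'): no match needed
  Position 1 ('b'): no match needed
  Position 2 ('b'): no match needed
  Position 3 ('b'): no match needed
  Position 4 ('e'): matches sub[0] = 'e'
  Position 5 ('c'): no match needed
  Position 6 ('d'): no match needed
  Position 7 ('a'): no match needed
  Position 8 ('d'): no match needed
  Position 9 ('a'): no match needed
Only matched 1/4 characters => not a subsequence

0
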